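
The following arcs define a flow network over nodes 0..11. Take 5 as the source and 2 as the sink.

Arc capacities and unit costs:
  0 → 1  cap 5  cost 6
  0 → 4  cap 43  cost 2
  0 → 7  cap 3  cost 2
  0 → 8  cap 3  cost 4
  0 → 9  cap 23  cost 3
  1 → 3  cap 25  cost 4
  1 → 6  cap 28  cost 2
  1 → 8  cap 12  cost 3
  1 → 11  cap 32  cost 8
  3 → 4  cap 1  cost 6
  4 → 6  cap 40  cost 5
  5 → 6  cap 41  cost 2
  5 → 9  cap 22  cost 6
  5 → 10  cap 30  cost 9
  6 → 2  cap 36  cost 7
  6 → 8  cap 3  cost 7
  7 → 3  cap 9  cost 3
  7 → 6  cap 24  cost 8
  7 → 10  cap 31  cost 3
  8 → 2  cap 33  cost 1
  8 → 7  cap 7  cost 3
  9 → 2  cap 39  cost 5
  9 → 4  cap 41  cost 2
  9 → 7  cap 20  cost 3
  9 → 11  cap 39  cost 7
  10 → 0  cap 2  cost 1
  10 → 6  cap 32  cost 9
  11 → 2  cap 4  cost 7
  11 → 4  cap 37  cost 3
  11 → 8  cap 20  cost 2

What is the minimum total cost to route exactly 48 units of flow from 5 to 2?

Minimum cost for 48 units: 453

shortest-cost path #1: 5→6→2 push 36 @ unit cost 9 (adds 324)
shortest-cost path #2: 5→6→8→2 push 3 @ unit cost 10 (adds 30)
shortest-cost path #3: 5→9→2 push 9 @ unit cost 11 (adds 99)
total cost = 453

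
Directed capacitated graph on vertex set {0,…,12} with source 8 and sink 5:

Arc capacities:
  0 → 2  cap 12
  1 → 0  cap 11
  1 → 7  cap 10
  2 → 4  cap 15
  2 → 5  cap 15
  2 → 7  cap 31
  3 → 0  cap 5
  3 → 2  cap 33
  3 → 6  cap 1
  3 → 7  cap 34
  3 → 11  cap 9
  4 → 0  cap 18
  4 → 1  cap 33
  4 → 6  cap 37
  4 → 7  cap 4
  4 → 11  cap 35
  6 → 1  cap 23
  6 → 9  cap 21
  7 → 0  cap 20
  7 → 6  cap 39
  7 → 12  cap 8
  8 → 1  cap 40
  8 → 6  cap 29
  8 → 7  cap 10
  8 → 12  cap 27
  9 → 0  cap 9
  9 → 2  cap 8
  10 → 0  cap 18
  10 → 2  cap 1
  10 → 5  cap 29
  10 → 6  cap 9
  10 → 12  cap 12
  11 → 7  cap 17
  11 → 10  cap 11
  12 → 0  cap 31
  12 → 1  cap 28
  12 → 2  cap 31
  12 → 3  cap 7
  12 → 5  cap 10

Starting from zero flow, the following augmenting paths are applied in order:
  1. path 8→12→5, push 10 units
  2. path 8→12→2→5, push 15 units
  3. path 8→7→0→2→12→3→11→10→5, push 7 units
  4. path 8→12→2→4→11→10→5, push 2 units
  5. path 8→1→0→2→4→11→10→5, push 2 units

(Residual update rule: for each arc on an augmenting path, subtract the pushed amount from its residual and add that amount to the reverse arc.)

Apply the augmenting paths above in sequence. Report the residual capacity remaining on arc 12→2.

Residual capacity of (12,2): 21

after path 1 (8→12→5, push 10): res(12,2)=31
after path 2 (8→12→2→5, push 15): res(12,2)=16
after path 3 (8→7→0→2→12→3→11→10→5, push 7): res(12,2)=23
after path 4 (8→12→2→4→11→10→5, push 2): res(12,2)=21
after path 5 (8→1→0→2→4→11→10→5, push 2): res(12,2)=21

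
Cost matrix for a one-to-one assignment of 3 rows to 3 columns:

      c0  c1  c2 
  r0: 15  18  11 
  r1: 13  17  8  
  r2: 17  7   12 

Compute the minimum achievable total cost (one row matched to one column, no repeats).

optimal assignment: row0→col0 (cost 15), row1→col2 (cost 8), row2→col1 (cost 7)
total = 15 + 8 + 7 = 30

Minimum assignment cost: 30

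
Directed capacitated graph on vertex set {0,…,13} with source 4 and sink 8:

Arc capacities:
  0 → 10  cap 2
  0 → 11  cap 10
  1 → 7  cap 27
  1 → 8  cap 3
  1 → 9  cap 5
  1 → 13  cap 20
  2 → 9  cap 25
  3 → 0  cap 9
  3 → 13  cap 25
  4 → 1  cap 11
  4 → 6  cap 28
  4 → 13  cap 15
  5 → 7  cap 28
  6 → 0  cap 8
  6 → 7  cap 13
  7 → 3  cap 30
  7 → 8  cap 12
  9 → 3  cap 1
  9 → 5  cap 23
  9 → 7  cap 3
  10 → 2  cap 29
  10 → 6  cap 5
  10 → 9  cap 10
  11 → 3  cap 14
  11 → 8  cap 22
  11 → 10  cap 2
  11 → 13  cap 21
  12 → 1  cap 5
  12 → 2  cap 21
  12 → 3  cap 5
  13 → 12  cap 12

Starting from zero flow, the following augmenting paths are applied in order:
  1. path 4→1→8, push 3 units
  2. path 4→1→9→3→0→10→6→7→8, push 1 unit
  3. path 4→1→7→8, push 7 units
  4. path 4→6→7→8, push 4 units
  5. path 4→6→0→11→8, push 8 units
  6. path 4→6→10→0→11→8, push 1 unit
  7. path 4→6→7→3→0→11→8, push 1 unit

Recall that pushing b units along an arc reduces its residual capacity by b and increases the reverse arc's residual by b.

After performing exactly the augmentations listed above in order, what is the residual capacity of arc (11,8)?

after path 1 (4→1→8, push 3): res(11,8)=22
after path 2 (4→1→9→3→0→10→6→7→8, push 1): res(11,8)=22
after path 3 (4→1→7→8, push 7): res(11,8)=22
after path 4 (4→6→7→8, push 4): res(11,8)=22
after path 5 (4→6→0→11→8, push 8): res(11,8)=14
after path 6 (4→6→10→0→11→8, push 1): res(11,8)=13
after path 7 (4→6→7→3→0→11→8, push 1): res(11,8)=12

Residual capacity of (11,8): 12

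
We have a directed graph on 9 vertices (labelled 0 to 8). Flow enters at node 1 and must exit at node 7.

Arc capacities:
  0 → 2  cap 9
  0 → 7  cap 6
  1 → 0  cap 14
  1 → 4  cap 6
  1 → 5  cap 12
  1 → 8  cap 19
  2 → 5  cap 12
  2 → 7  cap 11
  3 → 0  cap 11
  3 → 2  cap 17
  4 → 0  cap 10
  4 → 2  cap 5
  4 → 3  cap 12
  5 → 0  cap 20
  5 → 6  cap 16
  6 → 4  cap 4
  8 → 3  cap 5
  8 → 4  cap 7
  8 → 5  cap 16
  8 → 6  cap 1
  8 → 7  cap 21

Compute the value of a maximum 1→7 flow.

Maximum flow value: 36

augment #1: 1→0→7 bottleneck 6, total now 6
augment #2: 1→8→7 bottleneck 19, total now 25
augment #3: 1→0→2→7 bottleneck 8, total now 33
augment #4: 1→4→2→7 bottleneck 3, total now 36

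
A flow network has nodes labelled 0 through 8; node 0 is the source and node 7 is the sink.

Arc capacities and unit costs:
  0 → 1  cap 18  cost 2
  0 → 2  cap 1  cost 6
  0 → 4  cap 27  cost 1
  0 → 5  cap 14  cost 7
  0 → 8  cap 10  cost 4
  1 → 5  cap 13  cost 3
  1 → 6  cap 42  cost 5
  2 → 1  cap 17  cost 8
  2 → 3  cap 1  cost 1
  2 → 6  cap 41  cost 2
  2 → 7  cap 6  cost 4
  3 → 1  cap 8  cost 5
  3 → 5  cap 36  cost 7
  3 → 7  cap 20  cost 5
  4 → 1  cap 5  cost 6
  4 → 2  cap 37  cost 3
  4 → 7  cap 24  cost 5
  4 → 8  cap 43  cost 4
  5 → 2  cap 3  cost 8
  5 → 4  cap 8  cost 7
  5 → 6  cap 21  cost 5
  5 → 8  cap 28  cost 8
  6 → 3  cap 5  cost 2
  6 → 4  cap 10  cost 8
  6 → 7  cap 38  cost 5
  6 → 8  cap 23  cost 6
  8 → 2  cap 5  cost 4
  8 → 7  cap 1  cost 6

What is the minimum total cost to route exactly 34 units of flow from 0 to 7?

shortest-cost path #1: 0→4→7 push 24 @ unit cost 6 (adds 144)
shortest-cost path #2: 0→4→2→7 push 3 @ unit cost 8 (adds 24)
shortest-cost path #3: 0→2→7 push 1 @ unit cost 10 (adds 10)
shortest-cost path #4: 0→8→7 push 1 @ unit cost 10 (adds 10)
shortest-cost path #5: 0→1→6→7 push 5 @ unit cost 12 (adds 60)
total cost = 248

Minimum cost for 34 units: 248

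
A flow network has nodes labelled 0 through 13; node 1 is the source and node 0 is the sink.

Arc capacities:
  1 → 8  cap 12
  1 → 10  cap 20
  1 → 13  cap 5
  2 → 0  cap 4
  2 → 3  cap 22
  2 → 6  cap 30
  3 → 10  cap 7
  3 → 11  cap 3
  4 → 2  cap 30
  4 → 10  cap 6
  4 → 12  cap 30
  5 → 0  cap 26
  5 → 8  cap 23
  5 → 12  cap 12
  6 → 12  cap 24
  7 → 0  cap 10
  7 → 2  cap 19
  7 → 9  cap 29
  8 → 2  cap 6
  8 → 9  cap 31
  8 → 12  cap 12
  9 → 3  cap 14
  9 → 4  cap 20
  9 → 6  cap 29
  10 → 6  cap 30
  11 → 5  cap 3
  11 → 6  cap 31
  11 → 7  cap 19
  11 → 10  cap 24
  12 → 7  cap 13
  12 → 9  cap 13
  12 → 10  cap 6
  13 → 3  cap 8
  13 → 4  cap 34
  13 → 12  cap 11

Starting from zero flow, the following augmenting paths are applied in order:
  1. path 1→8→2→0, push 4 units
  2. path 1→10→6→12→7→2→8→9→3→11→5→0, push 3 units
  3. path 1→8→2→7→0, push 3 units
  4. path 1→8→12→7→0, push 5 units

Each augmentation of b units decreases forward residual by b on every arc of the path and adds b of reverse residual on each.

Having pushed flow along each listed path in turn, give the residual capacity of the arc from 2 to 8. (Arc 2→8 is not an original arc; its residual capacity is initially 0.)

Residual capacity of (2,8): 4

after path 1 (1→8→2→0, push 4): res(2,8)=4
after path 2 (1→10→6→12→7→2→8→9→3→11→5→0, push 3): res(2,8)=1
after path 3 (1→8→2→7→0, push 3): res(2,8)=4
after path 4 (1→8→12→7→0, push 5): res(2,8)=4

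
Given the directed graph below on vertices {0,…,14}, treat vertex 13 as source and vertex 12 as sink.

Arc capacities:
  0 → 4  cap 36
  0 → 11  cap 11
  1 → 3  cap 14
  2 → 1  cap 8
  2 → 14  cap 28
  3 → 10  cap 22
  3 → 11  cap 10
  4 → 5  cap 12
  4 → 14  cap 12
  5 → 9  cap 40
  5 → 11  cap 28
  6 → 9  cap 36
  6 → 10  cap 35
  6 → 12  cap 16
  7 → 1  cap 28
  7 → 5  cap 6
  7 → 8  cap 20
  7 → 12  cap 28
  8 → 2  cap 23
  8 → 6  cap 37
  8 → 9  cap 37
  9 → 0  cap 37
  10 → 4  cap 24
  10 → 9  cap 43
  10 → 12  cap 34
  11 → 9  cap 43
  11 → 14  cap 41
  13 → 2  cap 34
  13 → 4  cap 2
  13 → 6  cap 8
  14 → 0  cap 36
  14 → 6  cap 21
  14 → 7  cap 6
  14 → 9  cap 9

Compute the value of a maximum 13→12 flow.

Maximum flow value: 43

augment #1: 13→6→12 bottleneck 8, total now 8
augment #2: 13→2→14→6→12 bottleneck 8, total now 16
augment #3: 13→2→14→7→12 bottleneck 6, total now 22
augment #4: 13→2→1→3→10→12 bottleneck 8, total now 30
augment #5: 13→2→14→6→10→12 bottleneck 12, total now 42
augment #6: 13→4→14→6→10→12 bottleneck 1, total now 43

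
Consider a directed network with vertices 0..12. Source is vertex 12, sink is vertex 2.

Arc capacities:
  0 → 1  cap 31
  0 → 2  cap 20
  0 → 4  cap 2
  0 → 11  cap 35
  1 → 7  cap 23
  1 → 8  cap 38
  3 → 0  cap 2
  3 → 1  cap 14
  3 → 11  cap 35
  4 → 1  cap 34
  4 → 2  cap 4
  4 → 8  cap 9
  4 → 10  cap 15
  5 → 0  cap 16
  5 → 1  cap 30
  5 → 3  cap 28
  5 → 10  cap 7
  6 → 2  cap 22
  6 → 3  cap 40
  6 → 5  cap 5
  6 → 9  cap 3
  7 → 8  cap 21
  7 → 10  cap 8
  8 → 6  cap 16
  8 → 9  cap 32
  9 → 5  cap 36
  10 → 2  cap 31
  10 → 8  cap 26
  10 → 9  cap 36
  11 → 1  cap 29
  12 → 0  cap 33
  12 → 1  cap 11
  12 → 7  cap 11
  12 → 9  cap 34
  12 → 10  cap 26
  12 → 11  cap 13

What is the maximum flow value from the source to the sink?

augment #1: 12→0→2 bottleneck 20, total now 20
augment #2: 12→10→2 bottleneck 26, total now 46
augment #3: 12→0→4→2 bottleneck 2, total now 48
augment #4: 12→7→10→2 bottleneck 5, total now 53
augment #5: 12→1→8→6→2 bottleneck 11, total now 64
augment #6: 12→7→8→6→2 bottleneck 5, total now 69

Maximum flow value: 69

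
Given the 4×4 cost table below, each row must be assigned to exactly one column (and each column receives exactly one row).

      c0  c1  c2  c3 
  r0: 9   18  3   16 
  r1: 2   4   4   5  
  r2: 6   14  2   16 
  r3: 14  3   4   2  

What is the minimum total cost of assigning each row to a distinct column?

optimal assignment: row0→col2 (cost 3), row1→col1 (cost 4), row2→col0 (cost 6), row3→col3 (cost 2)
total = 3 + 4 + 6 + 2 = 15

Minimum assignment cost: 15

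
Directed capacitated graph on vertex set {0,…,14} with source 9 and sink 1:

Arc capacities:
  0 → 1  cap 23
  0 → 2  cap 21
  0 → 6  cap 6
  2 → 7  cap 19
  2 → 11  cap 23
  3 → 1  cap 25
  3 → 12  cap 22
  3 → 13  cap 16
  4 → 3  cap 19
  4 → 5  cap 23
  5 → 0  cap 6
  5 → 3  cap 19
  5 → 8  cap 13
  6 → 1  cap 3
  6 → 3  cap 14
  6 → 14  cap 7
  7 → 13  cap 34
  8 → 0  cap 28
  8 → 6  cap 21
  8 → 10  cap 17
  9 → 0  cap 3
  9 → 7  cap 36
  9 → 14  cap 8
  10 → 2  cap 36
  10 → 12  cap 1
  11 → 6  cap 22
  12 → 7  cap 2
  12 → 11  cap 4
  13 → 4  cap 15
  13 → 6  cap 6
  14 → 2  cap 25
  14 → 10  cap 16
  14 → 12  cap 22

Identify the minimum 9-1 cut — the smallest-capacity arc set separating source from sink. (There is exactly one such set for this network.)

Min-cut arcs: {(9,0), (9,14), (13,4), (13,6)} (total capacity 32)

augment #1: 9→0→1 push 3
augment #2: 9→7→13→6→1 push 3
augment #3: 9→7→13→4→3→1 push 15
augment #4: 9→7→13→6→3→1 push 3
augment #5: 9→14→2→11→6→3→1 push 7
augment #6: 9→14→2→11→6→3→4→5→0→1 push 1
max flow = 32; residual-reachable set from 9 gives S-side
cut edges (S→T): {(9,0), (9,14), (13,4), (13,6)} total cap 32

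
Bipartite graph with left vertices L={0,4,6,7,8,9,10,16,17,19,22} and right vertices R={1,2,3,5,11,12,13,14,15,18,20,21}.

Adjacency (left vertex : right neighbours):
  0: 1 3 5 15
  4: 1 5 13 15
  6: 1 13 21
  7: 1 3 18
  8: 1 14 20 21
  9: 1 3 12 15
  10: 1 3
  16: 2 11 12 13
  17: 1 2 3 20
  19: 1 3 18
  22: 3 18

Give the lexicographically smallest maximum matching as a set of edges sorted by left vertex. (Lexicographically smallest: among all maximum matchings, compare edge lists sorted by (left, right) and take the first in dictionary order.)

Lex-smallest maximum matching: {(0,5), (4,13), (6,21), (7,1), (8,14), (9,12), (10,3), (16,2), (17,20), (19,18)}

|M| = 10 (so the lex-smallest maximum matching has 10 edges)
process left vertices in ascending order; for each, take the smallest-labelled available neighbour that still permits 10 edges overall, or leave it unmatched if none does
lex-smallest matching: {0-5, 4-13, 6-21, 7-1, 8-14, 9-12, 10-3, 16-2, 17-20, 19-18}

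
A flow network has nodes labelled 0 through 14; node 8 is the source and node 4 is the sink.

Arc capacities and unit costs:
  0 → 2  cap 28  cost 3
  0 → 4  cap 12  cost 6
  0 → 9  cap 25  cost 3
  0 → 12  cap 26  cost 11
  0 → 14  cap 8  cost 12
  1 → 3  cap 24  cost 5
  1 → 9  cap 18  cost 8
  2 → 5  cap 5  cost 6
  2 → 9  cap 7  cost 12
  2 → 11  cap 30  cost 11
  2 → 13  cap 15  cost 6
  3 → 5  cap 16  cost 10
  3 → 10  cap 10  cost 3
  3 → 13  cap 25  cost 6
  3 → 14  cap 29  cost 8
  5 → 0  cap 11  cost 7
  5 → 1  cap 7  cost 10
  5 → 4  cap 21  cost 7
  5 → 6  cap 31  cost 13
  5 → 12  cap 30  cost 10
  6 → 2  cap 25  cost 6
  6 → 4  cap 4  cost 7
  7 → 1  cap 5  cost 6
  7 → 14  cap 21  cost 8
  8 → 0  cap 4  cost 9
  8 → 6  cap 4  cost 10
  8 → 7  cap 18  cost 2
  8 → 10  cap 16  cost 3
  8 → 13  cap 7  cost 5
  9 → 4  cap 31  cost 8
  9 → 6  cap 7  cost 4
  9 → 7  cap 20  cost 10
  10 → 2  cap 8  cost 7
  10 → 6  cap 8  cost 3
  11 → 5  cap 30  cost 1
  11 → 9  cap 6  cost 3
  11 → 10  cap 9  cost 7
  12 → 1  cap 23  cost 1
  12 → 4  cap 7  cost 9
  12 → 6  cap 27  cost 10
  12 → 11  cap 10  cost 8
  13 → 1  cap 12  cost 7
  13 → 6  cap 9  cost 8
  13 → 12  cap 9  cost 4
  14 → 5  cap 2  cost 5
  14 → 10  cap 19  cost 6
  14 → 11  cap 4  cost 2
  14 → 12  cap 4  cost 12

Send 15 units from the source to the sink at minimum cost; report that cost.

Minimum cost for 15 units: 238

shortest-cost path #1: 8→10→6→4 push 4 @ unit cost 13 (adds 52)
shortest-cost path #2: 8→0→4 push 4 @ unit cost 15 (adds 60)
shortest-cost path #3: 8→13→12→4 push 7 @ unit cost 18 (adds 126)
total cost = 238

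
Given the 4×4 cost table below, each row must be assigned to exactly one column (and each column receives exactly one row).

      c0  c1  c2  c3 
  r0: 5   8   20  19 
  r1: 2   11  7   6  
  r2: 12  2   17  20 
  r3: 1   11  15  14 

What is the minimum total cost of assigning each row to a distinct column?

Minimum assignment cost: 28

one of 2 optimal assignments: row0→col0 (cost 5), row1→col2 (cost 7), row2→col1 (cost 2), row3→col3 (cost 14)
total = 5 + 7 + 2 + 14 = 28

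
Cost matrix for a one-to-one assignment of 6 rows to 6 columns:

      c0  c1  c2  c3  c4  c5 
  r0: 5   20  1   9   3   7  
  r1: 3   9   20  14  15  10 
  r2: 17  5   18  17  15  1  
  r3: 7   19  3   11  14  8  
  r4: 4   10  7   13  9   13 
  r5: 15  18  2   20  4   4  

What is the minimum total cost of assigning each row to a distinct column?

one of 6 optimal assignments: row0→col2 (cost 1), row1→col0 (cost 3), row2→col5 (cost 1), row3→col3 (cost 11), row4→col1 (cost 10), row5→col4 (cost 4)
total = 1 + 3 + 1 + 11 + 10 + 4 = 30

Minimum assignment cost: 30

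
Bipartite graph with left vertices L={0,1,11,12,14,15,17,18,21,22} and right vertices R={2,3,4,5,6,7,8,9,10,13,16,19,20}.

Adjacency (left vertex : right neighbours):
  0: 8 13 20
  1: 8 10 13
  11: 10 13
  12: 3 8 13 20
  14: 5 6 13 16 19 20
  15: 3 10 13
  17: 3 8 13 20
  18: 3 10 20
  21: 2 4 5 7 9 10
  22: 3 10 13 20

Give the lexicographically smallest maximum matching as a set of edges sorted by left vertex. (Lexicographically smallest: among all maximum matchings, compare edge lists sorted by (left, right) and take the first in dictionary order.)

|M| = 7 (so the lex-smallest maximum matching has 7 edges)
process left vertices in ascending order; for each, take the smallest-labelled available neighbour that still permits 7 edges overall, or leave it unmatched if none does
lex-smallest matching: {0-8, 1-10, 11-13, 12-3, 14-5, 17-20, 21-2}

Lex-smallest maximum matching: {(0,8), (1,10), (11,13), (12,3), (14,5), (17,20), (21,2)}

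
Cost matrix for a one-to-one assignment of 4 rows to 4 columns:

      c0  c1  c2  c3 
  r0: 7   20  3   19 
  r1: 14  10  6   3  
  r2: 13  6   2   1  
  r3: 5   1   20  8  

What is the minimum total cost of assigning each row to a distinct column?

Minimum assignment cost: 13

optimal assignment: row0→col0 (cost 7), row1→col3 (cost 3), row2→col2 (cost 2), row3→col1 (cost 1)
total = 7 + 3 + 2 + 1 = 13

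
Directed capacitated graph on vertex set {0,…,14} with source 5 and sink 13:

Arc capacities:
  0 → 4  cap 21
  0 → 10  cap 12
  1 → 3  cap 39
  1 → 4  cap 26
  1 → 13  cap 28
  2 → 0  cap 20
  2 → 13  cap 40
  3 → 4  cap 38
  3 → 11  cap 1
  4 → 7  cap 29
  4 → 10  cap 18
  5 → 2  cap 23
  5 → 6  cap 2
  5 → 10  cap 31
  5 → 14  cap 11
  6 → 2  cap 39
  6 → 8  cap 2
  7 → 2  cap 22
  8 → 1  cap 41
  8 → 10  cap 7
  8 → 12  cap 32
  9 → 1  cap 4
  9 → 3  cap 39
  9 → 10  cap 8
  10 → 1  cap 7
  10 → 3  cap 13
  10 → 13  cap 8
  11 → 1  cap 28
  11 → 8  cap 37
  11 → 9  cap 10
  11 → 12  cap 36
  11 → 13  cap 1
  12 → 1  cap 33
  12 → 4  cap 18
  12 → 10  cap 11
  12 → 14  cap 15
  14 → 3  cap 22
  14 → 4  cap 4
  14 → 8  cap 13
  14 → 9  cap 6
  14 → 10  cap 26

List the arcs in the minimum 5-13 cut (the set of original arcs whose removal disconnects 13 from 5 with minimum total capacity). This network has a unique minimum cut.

augment #1: 5→2→13 push 23
augment #2: 5→10→13 push 8
augment #3: 5→6→2→13 push 2
augment #4: 5→10→1→13 push 7
augment #5: 5→10→3→11→13 push 1
augment #6: 5→14→8→1→13 push 11
augment #7: 5→10→3→4→7→2→13 push 12
max flow = 64; residual-reachable set from 5 gives S-side
cut edges (S→T): {(5,2), (5,6), (5,14), (10,1), (10,3), (10,13)} total cap 64

Min-cut arcs: {(5,2), (5,6), (5,14), (10,1), (10,3), (10,13)} (total capacity 64)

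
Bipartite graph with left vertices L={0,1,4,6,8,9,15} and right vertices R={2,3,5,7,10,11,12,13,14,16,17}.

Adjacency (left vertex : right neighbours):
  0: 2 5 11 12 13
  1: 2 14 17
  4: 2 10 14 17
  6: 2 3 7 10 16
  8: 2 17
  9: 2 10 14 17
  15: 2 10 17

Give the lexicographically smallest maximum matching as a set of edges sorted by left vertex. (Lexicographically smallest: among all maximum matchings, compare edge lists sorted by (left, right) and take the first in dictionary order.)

|M| = 6 (so the lex-smallest maximum matching has 6 edges)
process left vertices in ascending order; for each, take the smallest-labelled available neighbour that still permits 6 edges overall, or leave it unmatched if none does
lex-smallest matching: {0-5, 1-2, 4-10, 6-3, 8-17, 9-14}

Lex-smallest maximum matching: {(0,5), (1,2), (4,10), (6,3), (8,17), (9,14)}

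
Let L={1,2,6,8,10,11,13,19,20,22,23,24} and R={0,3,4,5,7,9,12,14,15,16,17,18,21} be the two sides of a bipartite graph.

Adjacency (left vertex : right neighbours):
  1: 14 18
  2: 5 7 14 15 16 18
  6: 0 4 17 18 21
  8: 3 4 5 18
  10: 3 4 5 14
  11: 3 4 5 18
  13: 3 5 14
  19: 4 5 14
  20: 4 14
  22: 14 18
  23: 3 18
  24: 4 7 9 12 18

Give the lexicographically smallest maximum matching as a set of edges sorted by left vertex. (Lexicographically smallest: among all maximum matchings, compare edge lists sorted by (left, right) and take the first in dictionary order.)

|M| = 8 (so the lex-smallest maximum matching has 8 edges)
process left vertices in ascending order; for each, take the smallest-labelled available neighbour that still permits 8 edges overall, or leave it unmatched if none does
lex-smallest matching: {1-14, 2-7, 6-0, 8-3, 10-4, 11-5, 22-18, 24-9}

Lex-smallest maximum matching: {(1,14), (2,7), (6,0), (8,3), (10,4), (11,5), (22,18), (24,9)}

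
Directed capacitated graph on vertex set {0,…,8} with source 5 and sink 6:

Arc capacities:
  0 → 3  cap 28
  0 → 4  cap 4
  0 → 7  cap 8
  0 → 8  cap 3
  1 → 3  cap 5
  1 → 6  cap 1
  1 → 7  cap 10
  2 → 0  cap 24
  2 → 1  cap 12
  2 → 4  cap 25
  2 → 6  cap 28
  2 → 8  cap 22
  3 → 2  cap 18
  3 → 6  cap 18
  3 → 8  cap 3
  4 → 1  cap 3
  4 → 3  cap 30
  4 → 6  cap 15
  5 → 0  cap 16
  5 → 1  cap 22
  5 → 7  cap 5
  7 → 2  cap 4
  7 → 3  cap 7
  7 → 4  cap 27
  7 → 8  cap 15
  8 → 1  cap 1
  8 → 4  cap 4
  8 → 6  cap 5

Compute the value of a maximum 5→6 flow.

Maximum flow value: 37

augment #1: 5→1→6 bottleneck 1, total now 1
augment #2: 5→0→3→6 bottleneck 16, total now 17
augment #3: 5→1→3→6 bottleneck 2, total now 19
augment #4: 5→7→2→6 bottleneck 4, total now 23
augment #5: 5→7→4→6 bottleneck 1, total now 24
augment #6: 5→1→3→2→6 bottleneck 3, total now 27
augment #7: 5→1→7→4→6 bottleneck 10, total now 37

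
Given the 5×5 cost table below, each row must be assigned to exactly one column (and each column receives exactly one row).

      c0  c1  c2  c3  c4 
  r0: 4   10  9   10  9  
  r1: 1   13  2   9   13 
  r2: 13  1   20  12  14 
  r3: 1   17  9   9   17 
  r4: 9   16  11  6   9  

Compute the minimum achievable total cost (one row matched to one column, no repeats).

Minimum assignment cost: 19

optimal assignment: row0→col4 (cost 9), row1→col2 (cost 2), row2→col1 (cost 1), row3→col0 (cost 1), row4→col3 (cost 6)
total = 9 + 2 + 1 + 1 + 6 = 19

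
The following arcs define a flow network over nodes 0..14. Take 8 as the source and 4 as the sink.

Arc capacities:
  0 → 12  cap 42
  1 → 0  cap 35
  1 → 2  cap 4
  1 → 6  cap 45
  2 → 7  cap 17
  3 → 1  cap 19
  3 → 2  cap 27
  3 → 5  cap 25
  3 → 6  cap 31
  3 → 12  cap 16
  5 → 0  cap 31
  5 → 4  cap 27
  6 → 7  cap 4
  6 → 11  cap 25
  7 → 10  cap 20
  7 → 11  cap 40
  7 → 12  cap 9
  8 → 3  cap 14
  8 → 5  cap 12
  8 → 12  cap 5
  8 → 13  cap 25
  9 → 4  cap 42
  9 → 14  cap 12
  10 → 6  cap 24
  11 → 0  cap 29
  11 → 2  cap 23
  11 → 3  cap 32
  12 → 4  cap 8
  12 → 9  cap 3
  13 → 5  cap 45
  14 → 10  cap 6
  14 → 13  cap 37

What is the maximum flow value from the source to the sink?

Maximum flow value: 38

augment #1: 8→5→4 bottleneck 12, total now 12
augment #2: 8→12→4 bottleneck 5, total now 17
augment #3: 8→3→5→4 bottleneck 14, total now 31
augment #4: 8→13→5→4 bottleneck 1, total now 32
augment #5: 8→13→5→0→12→4 bottleneck 3, total now 35
augment #6: 8→13→5→0→12→9→4 bottleneck 3, total now 38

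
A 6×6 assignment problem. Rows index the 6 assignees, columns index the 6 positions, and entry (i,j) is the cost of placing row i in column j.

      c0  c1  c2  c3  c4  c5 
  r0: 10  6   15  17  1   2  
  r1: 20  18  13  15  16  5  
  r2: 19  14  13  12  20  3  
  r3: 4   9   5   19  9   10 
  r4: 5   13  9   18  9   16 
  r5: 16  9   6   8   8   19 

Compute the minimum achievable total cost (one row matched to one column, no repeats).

optimal assignment: row0→col4 (cost 1), row1→col5 (cost 5), row2→col3 (cost 12), row3→col2 (cost 5), row4→col0 (cost 5), row5→col1 (cost 9)
total = 1 + 5 + 12 + 5 + 5 + 9 = 37

Minimum assignment cost: 37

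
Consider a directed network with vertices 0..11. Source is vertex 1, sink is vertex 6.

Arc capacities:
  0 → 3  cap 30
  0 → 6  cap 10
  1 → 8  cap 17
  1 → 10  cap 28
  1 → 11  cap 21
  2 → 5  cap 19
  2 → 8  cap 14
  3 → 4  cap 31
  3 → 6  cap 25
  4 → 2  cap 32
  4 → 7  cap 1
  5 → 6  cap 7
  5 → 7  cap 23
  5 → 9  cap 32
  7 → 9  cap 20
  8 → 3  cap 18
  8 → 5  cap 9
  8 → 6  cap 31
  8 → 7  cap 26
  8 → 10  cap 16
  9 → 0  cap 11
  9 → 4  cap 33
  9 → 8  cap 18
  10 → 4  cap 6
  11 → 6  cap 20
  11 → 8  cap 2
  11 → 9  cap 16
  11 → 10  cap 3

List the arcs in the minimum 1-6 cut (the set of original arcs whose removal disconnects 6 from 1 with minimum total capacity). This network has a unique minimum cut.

Min-cut arcs: {(1,8), (1,11), (10,4)} (total capacity 44)

augment #1: 1→8→6 push 17
augment #2: 1→11→6 push 20
augment #3: 1→11→8→6 push 1
augment #4: 1→10→4→2→5→6 push 6
max flow = 44; residual-reachable set from 1 gives S-side
cut edges (S→T): {(1,8), (1,11), (10,4)} total cap 44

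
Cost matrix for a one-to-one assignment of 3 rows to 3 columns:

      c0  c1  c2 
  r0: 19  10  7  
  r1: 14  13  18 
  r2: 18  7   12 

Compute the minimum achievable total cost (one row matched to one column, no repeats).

optimal assignment: row0→col2 (cost 7), row1→col0 (cost 14), row2→col1 (cost 7)
total = 7 + 14 + 7 = 28

Minimum assignment cost: 28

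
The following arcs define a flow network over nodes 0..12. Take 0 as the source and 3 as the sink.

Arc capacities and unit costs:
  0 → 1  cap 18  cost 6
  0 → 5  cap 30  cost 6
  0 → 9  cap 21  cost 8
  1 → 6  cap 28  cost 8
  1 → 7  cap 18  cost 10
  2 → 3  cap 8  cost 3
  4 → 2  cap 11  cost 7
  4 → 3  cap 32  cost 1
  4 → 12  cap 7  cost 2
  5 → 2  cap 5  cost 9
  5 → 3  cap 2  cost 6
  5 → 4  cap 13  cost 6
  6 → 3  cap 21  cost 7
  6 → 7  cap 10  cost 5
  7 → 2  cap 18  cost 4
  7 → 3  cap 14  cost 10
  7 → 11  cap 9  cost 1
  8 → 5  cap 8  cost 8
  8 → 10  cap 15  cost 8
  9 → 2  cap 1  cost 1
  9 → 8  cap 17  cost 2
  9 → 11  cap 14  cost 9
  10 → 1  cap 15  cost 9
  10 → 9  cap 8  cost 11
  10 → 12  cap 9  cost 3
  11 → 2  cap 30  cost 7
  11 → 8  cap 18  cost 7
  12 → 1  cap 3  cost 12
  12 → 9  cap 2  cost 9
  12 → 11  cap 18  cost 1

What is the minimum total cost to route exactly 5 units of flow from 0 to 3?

Minimum cost for 5 units: 62

shortest-cost path #1: 0→5→3 push 2 @ unit cost 12 (adds 24)
shortest-cost path #2: 0→9→2→3 push 1 @ unit cost 12 (adds 12)
shortest-cost path #3: 0→5→4→3 push 2 @ unit cost 13 (adds 26)
total cost = 62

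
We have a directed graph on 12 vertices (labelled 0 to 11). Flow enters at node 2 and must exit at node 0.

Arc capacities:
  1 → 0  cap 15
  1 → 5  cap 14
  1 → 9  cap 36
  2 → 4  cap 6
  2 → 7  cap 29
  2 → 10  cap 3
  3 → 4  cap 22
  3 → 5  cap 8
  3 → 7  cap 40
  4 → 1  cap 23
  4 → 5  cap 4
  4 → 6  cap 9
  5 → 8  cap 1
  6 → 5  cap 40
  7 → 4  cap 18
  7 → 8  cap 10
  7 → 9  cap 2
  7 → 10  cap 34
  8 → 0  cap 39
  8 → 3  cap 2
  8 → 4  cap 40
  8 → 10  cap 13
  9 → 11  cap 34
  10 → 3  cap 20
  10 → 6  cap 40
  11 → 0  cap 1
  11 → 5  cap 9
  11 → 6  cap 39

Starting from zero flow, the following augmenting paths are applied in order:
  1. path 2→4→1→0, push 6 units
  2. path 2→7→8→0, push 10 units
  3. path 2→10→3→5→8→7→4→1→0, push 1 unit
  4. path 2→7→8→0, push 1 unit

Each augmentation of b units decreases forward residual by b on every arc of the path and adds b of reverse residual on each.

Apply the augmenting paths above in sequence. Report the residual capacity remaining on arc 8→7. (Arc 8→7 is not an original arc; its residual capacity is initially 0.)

Residual capacity of (8,7): 10

after path 1 (2→4→1→0, push 6): res(8,7)=0
after path 2 (2→7→8→0, push 10): res(8,7)=10
after path 3 (2→10→3→5→8→7→4→1→0, push 1): res(8,7)=9
after path 4 (2→7→8→0, push 1): res(8,7)=10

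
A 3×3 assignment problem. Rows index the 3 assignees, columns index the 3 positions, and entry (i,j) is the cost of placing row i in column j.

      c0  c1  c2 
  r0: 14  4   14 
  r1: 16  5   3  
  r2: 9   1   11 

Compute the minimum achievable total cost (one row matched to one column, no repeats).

Minimum assignment cost: 16

optimal assignment: row0→col1 (cost 4), row1→col2 (cost 3), row2→col0 (cost 9)
total = 4 + 3 + 9 = 16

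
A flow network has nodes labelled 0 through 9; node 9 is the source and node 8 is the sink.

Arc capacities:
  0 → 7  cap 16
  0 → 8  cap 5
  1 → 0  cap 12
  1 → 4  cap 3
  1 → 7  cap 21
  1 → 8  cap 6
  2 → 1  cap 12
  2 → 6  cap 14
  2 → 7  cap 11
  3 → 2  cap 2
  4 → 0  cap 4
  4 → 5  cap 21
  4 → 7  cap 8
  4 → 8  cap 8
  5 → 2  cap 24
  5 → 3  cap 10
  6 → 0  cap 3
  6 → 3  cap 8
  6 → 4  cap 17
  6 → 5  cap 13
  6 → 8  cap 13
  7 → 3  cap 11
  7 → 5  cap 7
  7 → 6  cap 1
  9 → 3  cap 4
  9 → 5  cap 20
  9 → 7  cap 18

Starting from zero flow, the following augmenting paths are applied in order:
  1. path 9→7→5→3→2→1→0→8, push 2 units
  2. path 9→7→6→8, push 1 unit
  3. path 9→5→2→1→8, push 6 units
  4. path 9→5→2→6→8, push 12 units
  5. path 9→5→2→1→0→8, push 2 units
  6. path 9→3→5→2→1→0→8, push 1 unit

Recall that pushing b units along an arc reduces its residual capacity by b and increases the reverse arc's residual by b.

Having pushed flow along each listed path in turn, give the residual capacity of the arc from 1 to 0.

Residual capacity of (1,0): 7

after path 1 (9→7→5→3→2→1→0→8, push 2): res(1,0)=10
after path 2 (9→7→6→8, push 1): res(1,0)=10
after path 3 (9→5→2→1→8, push 6): res(1,0)=10
after path 4 (9→5→2→6→8, push 12): res(1,0)=10
after path 5 (9→5→2→1→0→8, push 2): res(1,0)=8
after path 6 (9→3→5→2→1→0→8, push 1): res(1,0)=7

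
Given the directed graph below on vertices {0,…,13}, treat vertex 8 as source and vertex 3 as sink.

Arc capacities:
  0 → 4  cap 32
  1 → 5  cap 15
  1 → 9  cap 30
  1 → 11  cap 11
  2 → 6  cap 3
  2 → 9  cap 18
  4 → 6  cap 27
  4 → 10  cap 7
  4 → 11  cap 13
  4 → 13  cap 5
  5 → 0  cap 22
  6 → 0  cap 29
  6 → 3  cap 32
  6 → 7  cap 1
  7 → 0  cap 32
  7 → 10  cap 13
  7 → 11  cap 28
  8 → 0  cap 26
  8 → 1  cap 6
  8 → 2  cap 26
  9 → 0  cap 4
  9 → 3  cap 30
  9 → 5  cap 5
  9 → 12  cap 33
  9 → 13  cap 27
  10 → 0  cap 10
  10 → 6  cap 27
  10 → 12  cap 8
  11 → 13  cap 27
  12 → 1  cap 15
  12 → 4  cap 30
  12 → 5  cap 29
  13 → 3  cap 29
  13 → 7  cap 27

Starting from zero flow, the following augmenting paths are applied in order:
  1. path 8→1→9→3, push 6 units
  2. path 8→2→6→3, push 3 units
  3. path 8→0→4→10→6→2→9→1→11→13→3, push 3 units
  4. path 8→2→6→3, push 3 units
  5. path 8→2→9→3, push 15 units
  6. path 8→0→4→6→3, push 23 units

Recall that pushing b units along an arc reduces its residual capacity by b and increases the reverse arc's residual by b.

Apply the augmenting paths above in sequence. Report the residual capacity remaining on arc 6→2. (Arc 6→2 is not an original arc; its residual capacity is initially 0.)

Residual capacity of (6,2): 3

after path 1 (8→1→9→3, push 6): res(6,2)=0
after path 2 (8→2→6→3, push 3): res(6,2)=3
after path 3 (8→0→4→10→6→2→9→1→11→13→3, push 3): res(6,2)=0
after path 4 (8→2→6→3, push 3): res(6,2)=3
after path 5 (8→2→9→3, push 15): res(6,2)=3
after path 6 (8→0→4→6→3, push 23): res(6,2)=3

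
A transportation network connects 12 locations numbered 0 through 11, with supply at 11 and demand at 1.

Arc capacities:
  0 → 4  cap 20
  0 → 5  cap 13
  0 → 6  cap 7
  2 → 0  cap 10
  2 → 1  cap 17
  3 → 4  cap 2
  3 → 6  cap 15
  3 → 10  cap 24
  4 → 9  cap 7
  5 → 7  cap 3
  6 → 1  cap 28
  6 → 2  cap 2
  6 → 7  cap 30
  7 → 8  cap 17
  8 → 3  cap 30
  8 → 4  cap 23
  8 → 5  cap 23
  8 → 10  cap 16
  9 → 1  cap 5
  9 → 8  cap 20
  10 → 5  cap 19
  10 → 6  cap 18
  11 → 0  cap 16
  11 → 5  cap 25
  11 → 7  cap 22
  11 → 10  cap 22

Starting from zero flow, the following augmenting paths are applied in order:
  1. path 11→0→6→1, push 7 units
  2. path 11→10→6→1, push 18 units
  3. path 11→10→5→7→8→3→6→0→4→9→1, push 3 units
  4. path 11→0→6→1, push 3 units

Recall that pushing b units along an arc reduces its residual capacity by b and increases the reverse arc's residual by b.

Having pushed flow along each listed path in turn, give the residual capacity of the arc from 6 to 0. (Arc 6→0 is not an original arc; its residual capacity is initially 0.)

Residual capacity of (6,0): 7

after path 1 (11→0→6→1, push 7): res(6,0)=7
after path 2 (11→10→6→1, push 18): res(6,0)=7
after path 3 (11→10→5→7→8→3→6→0→4→9→1, push 3): res(6,0)=4
after path 4 (11→0→6→1, push 3): res(6,0)=7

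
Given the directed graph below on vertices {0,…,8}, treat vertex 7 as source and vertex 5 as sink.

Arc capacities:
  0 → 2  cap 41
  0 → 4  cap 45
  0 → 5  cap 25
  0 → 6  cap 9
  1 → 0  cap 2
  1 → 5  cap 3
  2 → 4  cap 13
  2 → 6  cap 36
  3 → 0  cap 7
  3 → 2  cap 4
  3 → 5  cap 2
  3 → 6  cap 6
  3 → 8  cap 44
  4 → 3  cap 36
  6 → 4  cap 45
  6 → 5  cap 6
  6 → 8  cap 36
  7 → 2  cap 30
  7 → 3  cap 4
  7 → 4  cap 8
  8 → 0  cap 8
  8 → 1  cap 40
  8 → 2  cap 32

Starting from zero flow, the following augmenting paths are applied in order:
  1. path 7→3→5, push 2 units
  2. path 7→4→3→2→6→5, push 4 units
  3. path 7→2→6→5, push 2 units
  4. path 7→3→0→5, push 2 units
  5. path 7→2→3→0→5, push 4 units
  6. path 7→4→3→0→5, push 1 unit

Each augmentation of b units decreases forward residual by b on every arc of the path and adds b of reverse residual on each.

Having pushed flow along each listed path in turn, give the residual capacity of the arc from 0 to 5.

after path 1 (7→3→5, push 2): res(0,5)=25
after path 2 (7→4→3→2→6→5, push 4): res(0,5)=25
after path 3 (7→2→6→5, push 2): res(0,5)=25
after path 4 (7→3→0→5, push 2): res(0,5)=23
after path 5 (7→2→3→0→5, push 4): res(0,5)=19
after path 6 (7→4→3→0→5, push 1): res(0,5)=18

Residual capacity of (0,5): 18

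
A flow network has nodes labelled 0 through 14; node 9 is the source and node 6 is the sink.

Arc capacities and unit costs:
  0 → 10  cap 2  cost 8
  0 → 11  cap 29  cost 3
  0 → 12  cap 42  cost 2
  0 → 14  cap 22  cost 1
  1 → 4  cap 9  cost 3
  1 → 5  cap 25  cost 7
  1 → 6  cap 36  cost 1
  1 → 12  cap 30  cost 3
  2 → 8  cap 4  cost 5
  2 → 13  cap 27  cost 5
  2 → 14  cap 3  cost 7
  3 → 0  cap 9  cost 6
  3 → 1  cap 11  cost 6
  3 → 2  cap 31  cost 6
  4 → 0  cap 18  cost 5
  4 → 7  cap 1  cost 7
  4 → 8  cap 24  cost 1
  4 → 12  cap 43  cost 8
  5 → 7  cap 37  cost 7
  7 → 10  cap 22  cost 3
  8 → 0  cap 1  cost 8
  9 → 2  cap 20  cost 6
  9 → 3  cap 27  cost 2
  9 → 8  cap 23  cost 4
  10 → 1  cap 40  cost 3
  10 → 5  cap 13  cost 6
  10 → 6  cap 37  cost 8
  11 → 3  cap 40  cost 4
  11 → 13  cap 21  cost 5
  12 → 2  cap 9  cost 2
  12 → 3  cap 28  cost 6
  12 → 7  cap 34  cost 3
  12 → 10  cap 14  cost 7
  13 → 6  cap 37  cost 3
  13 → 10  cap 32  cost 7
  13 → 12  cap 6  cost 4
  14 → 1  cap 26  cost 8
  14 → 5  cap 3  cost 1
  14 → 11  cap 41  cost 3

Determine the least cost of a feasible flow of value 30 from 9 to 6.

Minimum cost for 30 units: 365

shortest-cost path #1: 9→3→1→6 push 11 @ unit cost 9 (adds 99)
shortest-cost path #2: 9→2→13→6 push 19 @ unit cost 14 (adds 266)
total cost = 365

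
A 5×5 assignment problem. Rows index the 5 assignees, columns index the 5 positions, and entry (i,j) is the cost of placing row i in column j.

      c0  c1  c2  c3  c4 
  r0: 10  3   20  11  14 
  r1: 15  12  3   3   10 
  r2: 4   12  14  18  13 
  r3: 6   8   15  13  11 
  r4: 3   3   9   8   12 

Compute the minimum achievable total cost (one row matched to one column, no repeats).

optimal assignment: row0→col1 (cost 3), row1→col2 (cost 3), row2→col0 (cost 4), row3→col4 (cost 11), row4→col3 (cost 8)
total = 3 + 3 + 4 + 11 + 8 = 29

Minimum assignment cost: 29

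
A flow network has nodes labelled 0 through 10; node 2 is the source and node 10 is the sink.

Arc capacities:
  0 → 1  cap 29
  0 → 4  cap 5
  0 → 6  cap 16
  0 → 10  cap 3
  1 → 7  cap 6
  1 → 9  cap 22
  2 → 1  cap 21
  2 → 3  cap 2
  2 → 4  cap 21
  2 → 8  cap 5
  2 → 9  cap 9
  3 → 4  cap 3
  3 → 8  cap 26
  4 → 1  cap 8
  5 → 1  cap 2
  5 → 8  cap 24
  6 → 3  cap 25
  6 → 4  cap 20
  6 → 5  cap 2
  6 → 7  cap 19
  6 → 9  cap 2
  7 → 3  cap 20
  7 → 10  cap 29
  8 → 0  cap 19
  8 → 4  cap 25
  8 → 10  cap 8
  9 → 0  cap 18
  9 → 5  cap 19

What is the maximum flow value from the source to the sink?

augment #1: 2→8→10 bottleneck 5, total now 5
augment #2: 2→1→7→10 bottleneck 6, total now 11
augment #3: 2→3→8→10 bottleneck 2, total now 13
augment #4: 2→9→0→10 bottleneck 3, total now 16
augment #5: 2→9→5→8→10 bottleneck 1, total now 17
augment #6: 2→9→0→6→7→10 bottleneck 5, total now 22
augment #7: 2→1→9→0→6→7→10 bottleneck 10, total now 32
augment #8: 2→1→9→5→8→0→6→7→10 bottleneck 1, total now 33

Maximum flow value: 33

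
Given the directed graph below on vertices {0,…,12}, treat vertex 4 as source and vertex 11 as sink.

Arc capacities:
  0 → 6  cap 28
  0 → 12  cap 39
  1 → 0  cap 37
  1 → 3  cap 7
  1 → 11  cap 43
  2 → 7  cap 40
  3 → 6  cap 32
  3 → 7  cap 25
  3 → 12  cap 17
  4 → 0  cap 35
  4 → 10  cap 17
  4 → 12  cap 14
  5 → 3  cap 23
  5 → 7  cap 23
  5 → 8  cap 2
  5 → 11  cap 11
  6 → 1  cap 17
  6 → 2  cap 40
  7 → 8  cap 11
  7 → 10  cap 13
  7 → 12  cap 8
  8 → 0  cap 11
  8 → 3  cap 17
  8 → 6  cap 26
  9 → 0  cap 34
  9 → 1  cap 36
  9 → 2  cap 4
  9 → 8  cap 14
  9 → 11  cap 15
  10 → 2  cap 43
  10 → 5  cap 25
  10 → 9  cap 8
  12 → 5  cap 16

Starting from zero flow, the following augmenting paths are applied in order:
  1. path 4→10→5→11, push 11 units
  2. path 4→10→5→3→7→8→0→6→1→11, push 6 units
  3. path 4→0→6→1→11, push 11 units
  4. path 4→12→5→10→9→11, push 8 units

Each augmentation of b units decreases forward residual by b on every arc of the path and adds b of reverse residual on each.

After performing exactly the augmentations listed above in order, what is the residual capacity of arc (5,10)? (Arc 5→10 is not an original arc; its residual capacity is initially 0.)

after path 1 (4→10→5→11, push 11): res(5,10)=11
after path 2 (4→10→5→3→7→8→0→6→1→11, push 6): res(5,10)=17
after path 3 (4→0→6→1→11, push 11): res(5,10)=17
after path 4 (4→12→5→10→9→11, push 8): res(5,10)=9

Residual capacity of (5,10): 9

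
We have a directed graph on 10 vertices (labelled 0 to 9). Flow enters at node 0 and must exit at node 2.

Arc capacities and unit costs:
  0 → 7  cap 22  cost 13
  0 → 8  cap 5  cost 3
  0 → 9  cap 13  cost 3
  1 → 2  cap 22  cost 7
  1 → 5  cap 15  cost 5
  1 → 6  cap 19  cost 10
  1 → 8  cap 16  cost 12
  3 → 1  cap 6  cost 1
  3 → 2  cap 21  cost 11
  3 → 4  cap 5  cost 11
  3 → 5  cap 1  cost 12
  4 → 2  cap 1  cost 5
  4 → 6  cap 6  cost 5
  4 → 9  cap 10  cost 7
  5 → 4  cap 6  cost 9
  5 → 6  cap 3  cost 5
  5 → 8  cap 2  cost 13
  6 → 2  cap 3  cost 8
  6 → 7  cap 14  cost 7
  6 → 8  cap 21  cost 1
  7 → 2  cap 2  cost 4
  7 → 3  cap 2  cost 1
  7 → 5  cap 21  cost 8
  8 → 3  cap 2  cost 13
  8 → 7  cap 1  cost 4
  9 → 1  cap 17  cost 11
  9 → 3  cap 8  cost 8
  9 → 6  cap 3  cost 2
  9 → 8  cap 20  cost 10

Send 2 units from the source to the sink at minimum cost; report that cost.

shortest-cost path #1: 0→8→7→2 push 1 @ unit cost 11 (adds 11)
shortest-cost path #2: 0→9→6→2 push 1 @ unit cost 13 (adds 13)
total cost = 24

Minimum cost for 2 units: 24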